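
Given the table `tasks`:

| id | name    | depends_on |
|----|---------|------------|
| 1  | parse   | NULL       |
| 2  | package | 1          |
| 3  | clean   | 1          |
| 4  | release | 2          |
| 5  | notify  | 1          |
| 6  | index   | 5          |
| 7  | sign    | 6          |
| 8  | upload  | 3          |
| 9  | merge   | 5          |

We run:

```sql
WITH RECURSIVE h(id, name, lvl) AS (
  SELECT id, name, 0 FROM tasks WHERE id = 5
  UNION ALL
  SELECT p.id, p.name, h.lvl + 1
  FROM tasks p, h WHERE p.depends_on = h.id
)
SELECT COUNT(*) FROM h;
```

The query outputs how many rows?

4

Base: id=5 (notify) at lvl 0.
Iteration 1: rows with depends_on in {5} -> index (id 6, lvl 1), merge (id 9, lvl 1).
Iteration 2: rows with depends_on in {6,9} -> sign (id 7, lvl 2).
Iteration 3: no rows with depends_on in {7}; recursion stops.
Total rows emitted: 4.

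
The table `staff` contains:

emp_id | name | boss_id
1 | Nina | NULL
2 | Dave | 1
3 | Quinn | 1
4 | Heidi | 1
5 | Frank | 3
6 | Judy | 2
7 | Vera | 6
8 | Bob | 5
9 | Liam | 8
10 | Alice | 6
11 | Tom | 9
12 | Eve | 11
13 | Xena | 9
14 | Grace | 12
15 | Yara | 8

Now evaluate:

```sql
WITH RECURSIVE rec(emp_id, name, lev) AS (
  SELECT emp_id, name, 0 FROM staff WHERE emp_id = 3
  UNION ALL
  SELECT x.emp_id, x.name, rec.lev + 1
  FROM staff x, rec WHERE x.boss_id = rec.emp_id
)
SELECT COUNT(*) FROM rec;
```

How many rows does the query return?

Base: emp_id=3 (Quinn) at lev 0.
Iteration 1: rows with boss_id in {3} -> Frank (id 5, lev 1).
Iteration 2: rows with boss_id in {5} -> Bob (id 8, lev 2).
Iteration 3: rows with boss_id in {8} -> Liam (id 9, lev 3), Yara (id 15, lev 3).
Iteration 4: rows with boss_id in {9,15} -> Tom (id 11, lev 4), Xena (id 13, lev 4).
Iteration 5: rows with boss_id in {11,13} -> Eve (id 12, lev 5).
Iteration 6: rows with boss_id in {12} -> Grace (id 14, lev 6).
Iteration 7: no rows with boss_id in {14}; recursion stops.
Total rows emitted: 9.

9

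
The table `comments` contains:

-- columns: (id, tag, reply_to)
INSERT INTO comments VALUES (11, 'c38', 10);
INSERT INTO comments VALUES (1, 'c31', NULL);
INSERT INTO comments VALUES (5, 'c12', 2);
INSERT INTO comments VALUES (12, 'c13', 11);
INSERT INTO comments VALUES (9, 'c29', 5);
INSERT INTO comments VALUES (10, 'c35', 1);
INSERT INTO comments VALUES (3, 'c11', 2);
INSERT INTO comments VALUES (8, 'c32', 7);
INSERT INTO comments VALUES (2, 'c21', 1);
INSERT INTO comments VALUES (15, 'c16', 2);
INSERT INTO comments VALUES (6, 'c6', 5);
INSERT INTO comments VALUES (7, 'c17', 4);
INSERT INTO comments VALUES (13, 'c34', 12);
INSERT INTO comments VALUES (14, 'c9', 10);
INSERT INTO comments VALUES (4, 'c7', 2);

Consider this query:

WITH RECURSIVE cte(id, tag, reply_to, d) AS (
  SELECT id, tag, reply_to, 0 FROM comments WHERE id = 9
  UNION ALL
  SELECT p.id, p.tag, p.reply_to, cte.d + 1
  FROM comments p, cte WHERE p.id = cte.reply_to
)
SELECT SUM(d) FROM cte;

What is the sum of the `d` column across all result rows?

6

Base: id=9 (c29), reply_to=5, d 0.
Iteration 1: join on id=5 -> c12 (id 5, reply_to=2, d 1).
Iteration 2: join on id=2 -> c21 (id 2, reply_to=1, d 2).
Iteration 3: join on id=1 -> c31 (id 1, reply_to=NULL, d 3).
Iteration 4: reply_to is NULL; no match; recursion stops.
SUM(d) = 0 + 1 + 2 + 3 = 6.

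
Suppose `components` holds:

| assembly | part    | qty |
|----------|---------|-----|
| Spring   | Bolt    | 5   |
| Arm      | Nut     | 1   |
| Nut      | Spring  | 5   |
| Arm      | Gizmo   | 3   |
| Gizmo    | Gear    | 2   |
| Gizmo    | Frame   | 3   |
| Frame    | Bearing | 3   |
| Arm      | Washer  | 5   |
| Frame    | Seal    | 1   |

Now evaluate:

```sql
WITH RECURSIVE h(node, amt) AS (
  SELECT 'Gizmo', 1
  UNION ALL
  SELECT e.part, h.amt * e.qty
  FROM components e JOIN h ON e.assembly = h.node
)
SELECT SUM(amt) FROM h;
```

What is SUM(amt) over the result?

18

Base: (Gizmo, amt=1).
Iteration 1: components of {Gizmo} -> Frame = 1*3 = 3, Gear = 1*2 = 2.
Iteration 2: components of {Frame,Gear} -> Bearing = 3*3 = 9, Seal = 3*1 = 3.
Iteration 3: no further components; recursion stops.
SUM(amt) = 1 + 2 + 3 + 9 + 3 = 18.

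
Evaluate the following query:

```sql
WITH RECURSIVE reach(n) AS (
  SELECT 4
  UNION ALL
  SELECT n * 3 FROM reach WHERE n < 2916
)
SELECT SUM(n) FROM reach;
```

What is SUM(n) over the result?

Base: n=4.
Iteration 1: 4 < 2916 holds -> n = 4 * 3 = 12.
Iteration 2: 12 < 2916 holds -> n = 12 * 3 = 36.
Iteration 3: 36 < 2916 holds -> n = 36 * 3 = 108.
Iteration 4: 108 < 2916 holds -> n = 108 * 3 = 324.
Iteration 5: 324 < 2916 holds -> n = 324 * 3 = 972.
Iteration 6: 972 < 2916 holds -> n = 972 * 3 = 2916.
Iteration 7: 2916 < 2916 fails; recursion stops.
SUM(n) = 4 + 12 + 36 + 108 + 324 + 972 + 2916 = 4372.

4372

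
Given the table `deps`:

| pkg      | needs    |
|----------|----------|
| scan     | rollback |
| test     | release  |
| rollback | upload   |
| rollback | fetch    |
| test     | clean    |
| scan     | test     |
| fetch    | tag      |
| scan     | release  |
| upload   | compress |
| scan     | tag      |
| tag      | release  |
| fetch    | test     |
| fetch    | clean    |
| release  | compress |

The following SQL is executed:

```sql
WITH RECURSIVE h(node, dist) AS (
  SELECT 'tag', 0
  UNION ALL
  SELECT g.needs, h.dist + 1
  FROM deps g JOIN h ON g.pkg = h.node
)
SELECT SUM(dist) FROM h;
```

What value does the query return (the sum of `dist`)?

3

Base: (tag, dist=0).
Iteration 1: edges from {tag} -> (release, dist=1).
Iteration 2: edges from {release} -> (compress, dist=2).
Iteration 3: no outgoing edges from {compress}; recursion stops.
SUM(dist) = 0 + 1 + 2 = 3.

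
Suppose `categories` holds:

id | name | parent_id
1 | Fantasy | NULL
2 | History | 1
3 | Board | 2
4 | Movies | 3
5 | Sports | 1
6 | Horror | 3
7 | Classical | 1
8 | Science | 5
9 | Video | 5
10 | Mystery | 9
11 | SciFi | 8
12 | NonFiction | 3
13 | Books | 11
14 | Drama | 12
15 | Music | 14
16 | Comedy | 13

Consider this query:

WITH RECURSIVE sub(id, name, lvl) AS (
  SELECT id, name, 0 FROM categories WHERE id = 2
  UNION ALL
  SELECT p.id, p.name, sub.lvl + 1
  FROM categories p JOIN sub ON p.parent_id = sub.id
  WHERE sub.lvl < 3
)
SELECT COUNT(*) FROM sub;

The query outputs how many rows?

6

Base: id=2 (History) at lvl 0.
Iteration 1: rows with parent_id in {2} -> Board (id 3, lvl 1).
Iteration 2: rows with parent_id in {3} -> Movies (id 4, lvl 2), Horror (id 6, lvl 2), NonFiction (id 12, lvl 2).
Iteration 3: rows with parent_id in {4,6,12} -> Drama (id 14, lvl 3).
Iteration 4: lvl < 3 fails for all current rows; recursion stops.
Total rows emitted: 6.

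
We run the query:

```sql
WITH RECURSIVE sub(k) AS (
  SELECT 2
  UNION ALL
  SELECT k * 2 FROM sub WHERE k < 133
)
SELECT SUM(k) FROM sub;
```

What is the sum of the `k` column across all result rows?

Base: k=2.
Iteration 1: 2 < 133 holds -> k = 2 * 2 = 4.
Iteration 2: 4 < 133 holds -> k = 4 * 2 = 8.
Iteration 3: 8 < 133 holds -> k = 8 * 2 = 16.
Iteration 4: 16 < 133 holds -> k = 16 * 2 = 32.
Iteration 5: 32 < 133 holds -> k = 32 * 2 = 64.
Iteration 6: 64 < 133 holds -> k = 64 * 2 = 128.
Iteration 7: 128 < 133 holds -> k = 128 * 2 = 256.
Iteration 8: 256 < 133 fails; recursion stops.
SUM(k) = 2 + 4 + 8 + 16 + 32 + 64 + 128 + 256 = 510.

510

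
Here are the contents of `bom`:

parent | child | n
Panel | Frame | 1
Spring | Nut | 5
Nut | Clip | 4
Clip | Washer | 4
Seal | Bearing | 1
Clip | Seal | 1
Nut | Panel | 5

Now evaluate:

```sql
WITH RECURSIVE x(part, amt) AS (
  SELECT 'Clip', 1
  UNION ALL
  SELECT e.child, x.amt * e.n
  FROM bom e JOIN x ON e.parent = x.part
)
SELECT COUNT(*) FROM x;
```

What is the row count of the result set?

Base: (Clip, amt=1).
Iteration 1: components of {Clip} -> Seal = 1*1 = 1, Washer = 1*4 = 4.
Iteration 2: components of {Seal,Washer} -> Bearing = 1*1 = 1.
Iteration 3: no further components; recursion stops.
Total rows emitted: 4.

4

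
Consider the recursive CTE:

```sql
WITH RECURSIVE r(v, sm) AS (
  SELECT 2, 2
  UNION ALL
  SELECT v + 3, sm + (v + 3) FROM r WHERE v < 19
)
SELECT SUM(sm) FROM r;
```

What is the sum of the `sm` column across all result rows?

Base: v=2, sm=2.
Iteration 1: 2 < 19 holds -> v = 2 + 3 = 5, sm = 2 + 5 = 7.
Iteration 2: 5 < 19 holds -> v = 5 + 3 = 8, sm = 7 + 8 = 15.
Iteration 3: 8 < 19 holds -> v = 8 + 3 = 11, sm = 15 + 11 = 26.
Iteration 4: 11 < 19 holds -> v = 11 + 3 = 14, sm = 26 + 14 = 40.
Iteration 5: 14 < 19 holds -> v = 14 + 3 = 17, sm = 40 + 17 = 57.
Iteration 6: 17 < 19 holds -> v = 17 + 3 = 20, sm = 57 + 20 = 77.
Iteration 7: 20 < 19 fails; recursion stops.
SUM(sm) = 2 + 7 + 15 + 26 + 40 + 57 + 77 = 224.

224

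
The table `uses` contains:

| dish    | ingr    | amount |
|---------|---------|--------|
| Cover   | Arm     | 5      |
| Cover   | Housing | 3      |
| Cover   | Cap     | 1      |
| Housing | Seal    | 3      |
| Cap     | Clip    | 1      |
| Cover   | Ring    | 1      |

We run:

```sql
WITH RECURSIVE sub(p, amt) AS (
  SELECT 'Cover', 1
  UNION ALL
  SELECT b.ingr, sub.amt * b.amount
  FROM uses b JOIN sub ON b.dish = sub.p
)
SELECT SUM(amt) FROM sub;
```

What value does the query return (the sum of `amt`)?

21

Base: (Cover, amt=1).
Iteration 1: components of {Cover} -> Arm = 1*5 = 5, Cap = 1*1 = 1, Housing = 1*3 = 3, Ring = 1*1 = 1.
Iteration 2: components of {Arm,Cap,Housing,Ring} -> Clip = 1*1 = 1, Seal = 3*3 = 9.
Iteration 3: no further components; recursion stops.
SUM(amt) = 1 + 5 + 3 + 1 + 1 + 9 + 1 = 21.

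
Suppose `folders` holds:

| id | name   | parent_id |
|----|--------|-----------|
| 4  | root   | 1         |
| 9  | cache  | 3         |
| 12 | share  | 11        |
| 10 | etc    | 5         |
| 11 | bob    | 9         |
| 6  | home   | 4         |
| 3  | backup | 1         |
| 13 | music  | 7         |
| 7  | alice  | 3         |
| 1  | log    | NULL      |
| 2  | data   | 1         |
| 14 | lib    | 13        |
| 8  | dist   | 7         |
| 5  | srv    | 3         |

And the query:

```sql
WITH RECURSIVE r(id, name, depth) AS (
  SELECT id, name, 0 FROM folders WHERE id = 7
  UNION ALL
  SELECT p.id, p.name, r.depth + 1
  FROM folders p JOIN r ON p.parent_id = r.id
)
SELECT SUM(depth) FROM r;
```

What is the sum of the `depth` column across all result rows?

Base: id=7 (alice) at depth 0.
Iteration 1: rows with parent_id in {7} -> dist (id 8, depth 1), music (id 13, depth 1).
Iteration 2: rows with parent_id in {8,13} -> lib (id 14, depth 2).
Iteration 3: no rows with parent_id in {14}; recursion stops.
SUM(depth) = 0 + 1 + 1 + 2 = 4.

4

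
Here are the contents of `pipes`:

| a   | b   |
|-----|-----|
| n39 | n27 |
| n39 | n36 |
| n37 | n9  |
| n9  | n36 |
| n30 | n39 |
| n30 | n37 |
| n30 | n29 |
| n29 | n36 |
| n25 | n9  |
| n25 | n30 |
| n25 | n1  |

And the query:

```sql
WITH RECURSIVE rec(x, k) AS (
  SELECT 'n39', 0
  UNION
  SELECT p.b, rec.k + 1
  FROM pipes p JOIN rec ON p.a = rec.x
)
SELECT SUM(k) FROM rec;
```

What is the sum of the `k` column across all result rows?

Base: (n39, k=0).
Iteration 1: edges from {n39} -> (n27, k=1), (n36, k=1).
Iteration 2: no outgoing edges from {n27,n36}; recursion stops.
SUM(k) = 0 + 1 + 1 = 2.

2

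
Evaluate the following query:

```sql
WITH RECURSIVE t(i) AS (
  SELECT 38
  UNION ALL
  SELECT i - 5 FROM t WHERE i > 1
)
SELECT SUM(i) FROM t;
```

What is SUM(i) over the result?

Base: i=38.
Iteration 1: 38 > 1 holds -> i = 38 - 5 = 33.
Iteration 2: 33 > 1 holds -> i = 33 - 5 = 28.
Iteration 3: 28 > 1 holds -> i = 28 - 5 = 23.
Iteration 4: 23 > 1 holds -> i = 23 - 5 = 18.
Iteration 5: 18 > 1 holds -> i = 18 - 5 = 13.
Iteration 6: 13 > 1 holds -> i = 13 - 5 = 8.
Iteration 7: 8 > 1 holds -> i = 8 - 5 = 3.
Iteration 8: 3 > 1 holds -> i = 3 - 5 = -2.
Iteration 9: -2 > 1 fails; recursion stops.
SUM(i) = 38 + 33 + 28 + 23 + 18 + 13 + 8 + 3 + -2 = 162.

162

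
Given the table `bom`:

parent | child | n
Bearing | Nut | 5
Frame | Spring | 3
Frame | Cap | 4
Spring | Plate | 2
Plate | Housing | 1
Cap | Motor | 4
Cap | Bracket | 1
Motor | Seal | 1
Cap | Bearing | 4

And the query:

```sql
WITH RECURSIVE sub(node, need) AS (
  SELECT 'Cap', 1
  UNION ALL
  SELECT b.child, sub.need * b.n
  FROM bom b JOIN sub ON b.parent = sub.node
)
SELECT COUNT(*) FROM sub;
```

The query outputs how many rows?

Base: (Cap, need=1).
Iteration 1: components of {Cap} -> Bearing = 1*4 = 4, Bracket = 1*1 = 1, Motor = 1*4 = 4.
Iteration 2: components of {Bearing,Bracket,Motor} -> Nut = 4*5 = 20, Seal = 4*1 = 4.
Iteration 3: no further components; recursion stops.
Total rows emitted: 6.

6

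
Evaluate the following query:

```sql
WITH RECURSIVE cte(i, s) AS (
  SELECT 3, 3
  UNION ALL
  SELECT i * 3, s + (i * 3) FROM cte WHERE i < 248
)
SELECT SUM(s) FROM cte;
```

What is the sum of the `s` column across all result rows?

1629

Base: i=3, s=3.
Iteration 1: 3 < 248 holds -> i = 3 * 3 = 9, s = 3 + 9 = 12.
Iteration 2: 9 < 248 holds -> i = 9 * 3 = 27, s = 12 + 27 = 39.
Iteration 3: 27 < 248 holds -> i = 27 * 3 = 81, s = 39 + 81 = 120.
Iteration 4: 81 < 248 holds -> i = 81 * 3 = 243, s = 120 + 243 = 363.
Iteration 5: 243 < 248 holds -> i = 243 * 3 = 729, s = 363 + 729 = 1092.
Iteration 6: 729 < 248 fails; recursion stops.
SUM(s) = 3 + 12 + 39 + 120 + 363 + 1092 = 1629.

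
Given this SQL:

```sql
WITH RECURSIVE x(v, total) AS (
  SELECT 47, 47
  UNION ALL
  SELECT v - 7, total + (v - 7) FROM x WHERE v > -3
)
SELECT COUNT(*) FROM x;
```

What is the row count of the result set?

9

Base: v=47, total=47.
Iteration 1: 47 > -3 holds -> v = 47 - 7 = 40, total = 47 + 40 = 87.
Iteration 2: 40 > -3 holds -> v = 40 - 7 = 33, total = 87 + 33 = 120.
Iteration 3: 33 > -3 holds -> v = 33 - 7 = 26, total = 120 + 26 = 146.
Iteration 4: 26 > -3 holds -> v = 26 - 7 = 19, total = 146 + 19 = 165.
Iteration 5: 19 > -3 holds -> v = 19 - 7 = 12, total = 165 + 12 = 177.
Iteration 6: 12 > -3 holds -> v = 12 - 7 = 5, total = 177 + 5 = 182.
Iteration 7: 5 > -3 holds -> v = 5 - 7 = -2, total = 182 + -2 = 180.
Iteration 8: -2 > -3 holds -> v = -2 - 7 = -9, total = 180 + -9 = 171.
Iteration 9: -9 > -3 fails; recursion stops.
Total rows emitted: 9.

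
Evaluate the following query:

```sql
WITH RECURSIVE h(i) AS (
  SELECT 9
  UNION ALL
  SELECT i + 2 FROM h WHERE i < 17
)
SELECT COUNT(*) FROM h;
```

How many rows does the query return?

5

Base: i=9.
Iteration 1: 9 < 17 holds -> i = 9 + 2 = 11.
Iteration 2: 11 < 17 holds -> i = 11 + 2 = 13.
Iteration 3: 13 < 17 holds -> i = 13 + 2 = 15.
Iteration 4: 15 < 17 holds -> i = 15 + 2 = 17.
Iteration 5: 17 < 17 fails; recursion stops.
Total rows emitted: 5.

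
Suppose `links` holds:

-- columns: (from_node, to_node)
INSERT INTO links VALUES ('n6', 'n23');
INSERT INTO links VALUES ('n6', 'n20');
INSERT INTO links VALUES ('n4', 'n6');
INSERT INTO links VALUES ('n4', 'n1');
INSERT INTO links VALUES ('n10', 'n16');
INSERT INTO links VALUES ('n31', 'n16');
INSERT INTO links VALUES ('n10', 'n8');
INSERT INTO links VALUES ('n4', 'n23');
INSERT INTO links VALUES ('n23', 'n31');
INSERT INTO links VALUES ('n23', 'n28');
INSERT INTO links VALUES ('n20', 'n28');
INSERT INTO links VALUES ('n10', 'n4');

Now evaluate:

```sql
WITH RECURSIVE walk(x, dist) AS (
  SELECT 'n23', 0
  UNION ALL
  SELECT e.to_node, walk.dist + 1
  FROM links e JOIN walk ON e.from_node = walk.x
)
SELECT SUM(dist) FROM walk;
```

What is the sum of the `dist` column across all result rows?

Base: (n23, dist=0).
Iteration 1: edges from {n23} -> (n28, dist=1), (n31, dist=1).
Iteration 2: edges from {n28,n31} -> (n16, dist=2).
Iteration 3: no outgoing edges from {n16}; recursion stops.
SUM(dist) = 0 + 1 + 1 + 2 = 4.

4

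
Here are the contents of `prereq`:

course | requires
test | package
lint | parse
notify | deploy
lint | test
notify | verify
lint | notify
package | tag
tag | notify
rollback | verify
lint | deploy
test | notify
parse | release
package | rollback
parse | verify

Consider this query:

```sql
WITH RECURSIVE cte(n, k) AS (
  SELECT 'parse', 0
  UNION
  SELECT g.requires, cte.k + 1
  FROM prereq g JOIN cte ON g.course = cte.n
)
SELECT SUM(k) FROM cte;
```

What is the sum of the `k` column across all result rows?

Base: (parse, k=0).
Iteration 1: edges from {parse} -> (release, k=1), (verify, k=1).
Iteration 2: no outgoing edges from {release,verify}; recursion stops.
SUM(k) = 0 + 1 + 1 = 2.

2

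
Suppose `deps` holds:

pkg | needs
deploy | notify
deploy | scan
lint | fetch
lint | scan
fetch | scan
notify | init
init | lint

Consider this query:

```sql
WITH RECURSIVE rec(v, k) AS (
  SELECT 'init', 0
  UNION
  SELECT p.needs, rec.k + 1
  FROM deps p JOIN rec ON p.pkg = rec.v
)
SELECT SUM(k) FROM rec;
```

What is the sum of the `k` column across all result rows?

Base: (init, k=0).
Iteration 1: edges from {init} -> (lint, k=1).
Iteration 2: edges from {lint} -> (fetch, k=2), (scan, k=2).
Iteration 3: edges from {fetch,scan} -> (scan, k=3).
Iteration 4: no outgoing edges from {scan}; recursion stops.
SUM(k) = 0 + 1 + 2 + 2 + 3 = 8.

8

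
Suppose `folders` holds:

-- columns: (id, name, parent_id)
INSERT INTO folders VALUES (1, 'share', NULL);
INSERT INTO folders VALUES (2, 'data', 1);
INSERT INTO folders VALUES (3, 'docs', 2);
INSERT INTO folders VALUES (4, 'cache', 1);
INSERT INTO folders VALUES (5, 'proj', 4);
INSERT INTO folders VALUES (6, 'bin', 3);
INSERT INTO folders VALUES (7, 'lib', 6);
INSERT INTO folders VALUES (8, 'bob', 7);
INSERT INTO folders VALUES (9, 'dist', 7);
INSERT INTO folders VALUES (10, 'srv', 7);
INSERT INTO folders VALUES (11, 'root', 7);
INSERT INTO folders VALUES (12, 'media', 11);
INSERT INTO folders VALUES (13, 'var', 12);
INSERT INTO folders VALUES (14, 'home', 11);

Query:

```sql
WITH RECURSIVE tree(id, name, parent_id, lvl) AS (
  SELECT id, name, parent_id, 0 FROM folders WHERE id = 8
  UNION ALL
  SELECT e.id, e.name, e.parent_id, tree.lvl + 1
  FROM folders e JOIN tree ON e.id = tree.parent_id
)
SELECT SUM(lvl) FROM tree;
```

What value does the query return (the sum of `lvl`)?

Base: id=8 (bob), parent_id=7, lvl 0.
Iteration 1: join on id=7 -> lib (id 7, parent_id=6, lvl 1).
Iteration 2: join on id=6 -> bin (id 6, parent_id=3, lvl 2).
Iteration 3: join on id=3 -> docs (id 3, parent_id=2, lvl 3).
Iteration 4: join on id=2 -> data (id 2, parent_id=1, lvl 4).
Iteration 5: join on id=1 -> share (id 1, parent_id=NULL, lvl 5).
Iteration 6: parent_id is NULL; no match; recursion stops.
SUM(lvl) = 0 + 1 + 2 + 3 + 4 + 5 = 15.

15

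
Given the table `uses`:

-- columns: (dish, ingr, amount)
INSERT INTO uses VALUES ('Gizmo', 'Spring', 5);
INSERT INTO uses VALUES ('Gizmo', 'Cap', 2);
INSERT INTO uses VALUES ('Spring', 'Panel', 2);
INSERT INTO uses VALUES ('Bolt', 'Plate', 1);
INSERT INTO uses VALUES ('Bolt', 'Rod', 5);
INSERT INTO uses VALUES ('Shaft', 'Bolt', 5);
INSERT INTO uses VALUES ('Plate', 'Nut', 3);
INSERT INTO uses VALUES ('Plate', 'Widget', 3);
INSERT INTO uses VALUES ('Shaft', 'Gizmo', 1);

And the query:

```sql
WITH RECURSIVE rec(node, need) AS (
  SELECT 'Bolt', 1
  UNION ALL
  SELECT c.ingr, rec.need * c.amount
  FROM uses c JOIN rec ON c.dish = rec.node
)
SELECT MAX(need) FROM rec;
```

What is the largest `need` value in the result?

5

Base: (Bolt, need=1).
Iteration 1: components of {Bolt} -> Plate = 1*1 = 1, Rod = 1*5 = 5.
Iteration 2: components of {Plate,Rod} -> Nut = 1*3 = 3, Widget = 1*3 = 3.
Iteration 3: no further components; recursion stops.
need values: 1, 1, 5, 3, 3; the maximum is 5.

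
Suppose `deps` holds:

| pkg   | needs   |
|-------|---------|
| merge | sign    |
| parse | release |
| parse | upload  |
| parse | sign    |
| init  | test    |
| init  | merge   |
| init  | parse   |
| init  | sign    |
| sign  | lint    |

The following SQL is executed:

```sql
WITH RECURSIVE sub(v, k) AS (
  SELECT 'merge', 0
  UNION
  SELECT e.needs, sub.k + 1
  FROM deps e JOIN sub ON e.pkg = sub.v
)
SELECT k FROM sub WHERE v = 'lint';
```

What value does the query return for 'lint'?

2

Base: (merge, k=0).
Iteration 1: edges from {merge} -> (sign, k=1).
Iteration 2: edges from {sign} -> (lint, k=2).
Iteration 3: no outgoing edges from {lint}; recursion stops.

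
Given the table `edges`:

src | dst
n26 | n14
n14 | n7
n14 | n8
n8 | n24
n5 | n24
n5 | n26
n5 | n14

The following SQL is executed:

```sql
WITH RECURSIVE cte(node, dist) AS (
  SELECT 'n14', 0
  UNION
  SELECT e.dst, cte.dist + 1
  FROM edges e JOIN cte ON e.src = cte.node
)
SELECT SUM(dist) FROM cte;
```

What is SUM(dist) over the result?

4

Base: (n14, dist=0).
Iteration 1: edges from {n14} -> (n7, dist=1), (n8, dist=1).
Iteration 2: edges from {n7,n8} -> (n24, dist=2).
Iteration 3: no outgoing edges from {n24}; recursion stops.
SUM(dist) = 0 + 1 + 1 + 2 = 4.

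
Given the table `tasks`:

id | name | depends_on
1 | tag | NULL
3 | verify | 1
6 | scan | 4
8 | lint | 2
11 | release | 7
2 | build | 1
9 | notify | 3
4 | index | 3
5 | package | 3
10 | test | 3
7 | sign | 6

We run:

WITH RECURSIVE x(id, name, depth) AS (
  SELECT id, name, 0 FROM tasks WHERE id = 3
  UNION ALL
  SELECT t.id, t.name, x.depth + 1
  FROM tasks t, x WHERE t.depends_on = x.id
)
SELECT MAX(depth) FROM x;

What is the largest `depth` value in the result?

4

Base: id=3 (verify) at depth 0.
Iteration 1: rows with depends_on in {3} -> index (id 4, depth 1), package (id 5, depth 1), notify (id 9, depth 1), test (id 10, depth 1).
Iteration 2: rows with depends_on in {4,5,9,10} -> scan (id 6, depth 2).
Iteration 3: rows with depends_on in {6} -> sign (id 7, depth 3).
Iteration 4: rows with depends_on in {7} -> release (id 11, depth 4).
Iteration 5: no rows with depends_on in {11}; recursion stops.
depth values: 0, 1, 1, 1, 1, 2, 3, 4; the maximum is 4.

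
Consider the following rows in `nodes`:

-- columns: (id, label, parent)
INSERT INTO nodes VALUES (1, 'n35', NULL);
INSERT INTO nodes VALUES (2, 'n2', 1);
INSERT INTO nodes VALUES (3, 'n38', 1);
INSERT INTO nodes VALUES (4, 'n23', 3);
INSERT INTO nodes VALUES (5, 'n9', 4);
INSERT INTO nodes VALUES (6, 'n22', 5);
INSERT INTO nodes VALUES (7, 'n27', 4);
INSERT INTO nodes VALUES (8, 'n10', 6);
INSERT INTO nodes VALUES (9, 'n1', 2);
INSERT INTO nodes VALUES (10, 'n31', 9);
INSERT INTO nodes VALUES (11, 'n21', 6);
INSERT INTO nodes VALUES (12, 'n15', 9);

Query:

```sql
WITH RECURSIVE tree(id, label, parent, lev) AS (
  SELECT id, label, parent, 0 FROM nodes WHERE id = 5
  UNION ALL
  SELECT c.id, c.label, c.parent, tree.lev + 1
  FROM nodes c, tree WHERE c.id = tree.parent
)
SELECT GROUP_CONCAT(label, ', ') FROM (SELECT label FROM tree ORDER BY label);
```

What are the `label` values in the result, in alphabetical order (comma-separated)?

Base: id=5 (n9), parent=4, lev 0.
Iteration 1: join on id=4 -> n23 (id 4, parent=3, lev 1).
Iteration 2: join on id=3 -> n38 (id 3, parent=1, lev 2).
Iteration 3: join on id=1 -> n35 (id 1, parent=NULL, lev 3).
Iteration 4: parent is NULL; no match; recursion stops.

n23, n35, n38, n9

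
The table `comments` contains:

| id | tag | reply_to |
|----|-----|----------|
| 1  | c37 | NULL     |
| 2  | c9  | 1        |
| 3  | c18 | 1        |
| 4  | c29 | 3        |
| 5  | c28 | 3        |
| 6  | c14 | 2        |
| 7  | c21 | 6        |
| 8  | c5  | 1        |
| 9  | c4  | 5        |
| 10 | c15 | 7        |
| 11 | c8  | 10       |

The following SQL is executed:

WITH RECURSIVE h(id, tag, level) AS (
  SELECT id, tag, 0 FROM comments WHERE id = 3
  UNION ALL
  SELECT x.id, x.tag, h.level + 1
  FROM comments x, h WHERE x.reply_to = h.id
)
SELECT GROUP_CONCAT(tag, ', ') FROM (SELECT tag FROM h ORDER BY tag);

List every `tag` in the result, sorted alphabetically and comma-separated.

Base: id=3 (c18) at level 0.
Iteration 1: rows with reply_to in {3} -> c29 (id 4, level 1), c28 (id 5, level 1).
Iteration 2: rows with reply_to in {4,5} -> c4 (id 9, level 2).
Iteration 3: no rows with reply_to in {9}; recursion stops.

c18, c28, c29, c4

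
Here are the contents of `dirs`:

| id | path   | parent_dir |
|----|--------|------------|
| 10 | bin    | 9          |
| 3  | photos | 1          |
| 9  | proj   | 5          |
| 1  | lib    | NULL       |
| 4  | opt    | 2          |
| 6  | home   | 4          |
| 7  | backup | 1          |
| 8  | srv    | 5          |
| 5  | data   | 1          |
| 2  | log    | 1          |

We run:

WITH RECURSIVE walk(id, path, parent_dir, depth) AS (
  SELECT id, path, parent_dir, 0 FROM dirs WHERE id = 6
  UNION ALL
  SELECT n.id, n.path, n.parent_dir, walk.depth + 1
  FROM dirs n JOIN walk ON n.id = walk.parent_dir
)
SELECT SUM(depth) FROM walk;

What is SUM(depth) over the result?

6

Base: id=6 (home), parent_dir=4, depth 0.
Iteration 1: join on id=4 -> opt (id 4, parent_dir=2, depth 1).
Iteration 2: join on id=2 -> log (id 2, parent_dir=1, depth 2).
Iteration 3: join on id=1 -> lib (id 1, parent_dir=NULL, depth 3).
Iteration 4: parent_dir is NULL; no match; recursion stops.
SUM(depth) = 0 + 1 + 2 + 3 = 6.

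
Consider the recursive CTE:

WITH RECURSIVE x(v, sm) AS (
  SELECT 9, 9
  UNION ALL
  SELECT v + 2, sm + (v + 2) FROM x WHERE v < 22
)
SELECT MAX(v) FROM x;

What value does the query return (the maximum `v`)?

Base: v=9, sm=9.
Iteration 1: 9 < 22 holds -> v = 9 + 2 = 11, sm = 9 + 11 = 20.
Iteration 2: 11 < 22 holds -> v = 11 + 2 = 13, sm = 20 + 13 = 33.
Iteration 3: 13 < 22 holds -> v = 13 + 2 = 15, sm = 33 + 15 = 48.
Iteration 4: 15 < 22 holds -> v = 15 + 2 = 17, sm = 48 + 17 = 65.
Iteration 5: 17 < 22 holds -> v = 17 + 2 = 19, sm = 65 + 19 = 84.
Iteration 6: 19 < 22 holds -> v = 19 + 2 = 21, sm = 84 + 21 = 105.
Iteration 7: 21 < 22 holds -> v = 21 + 2 = 23, sm = 105 + 23 = 128.
Iteration 8: 23 < 22 fails; recursion stops.
v values: 9, 11, 13, 15, 17, 19, 21, 23; the maximum is 23.

23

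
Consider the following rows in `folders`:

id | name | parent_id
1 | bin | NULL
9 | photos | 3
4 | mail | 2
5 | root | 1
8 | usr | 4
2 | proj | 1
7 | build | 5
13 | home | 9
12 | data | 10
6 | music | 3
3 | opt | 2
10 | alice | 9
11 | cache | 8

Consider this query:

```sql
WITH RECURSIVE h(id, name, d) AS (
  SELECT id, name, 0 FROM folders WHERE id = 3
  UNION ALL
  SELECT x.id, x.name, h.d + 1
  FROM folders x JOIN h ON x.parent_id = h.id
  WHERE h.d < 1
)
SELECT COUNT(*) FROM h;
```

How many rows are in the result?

3

Base: id=3 (opt) at d 0.
Iteration 1: rows with parent_id in {3} -> music (id 6, d 1), photos (id 9, d 1).
Iteration 2: d < 1 fails for all current rows; recursion stops.
Total rows emitted: 3.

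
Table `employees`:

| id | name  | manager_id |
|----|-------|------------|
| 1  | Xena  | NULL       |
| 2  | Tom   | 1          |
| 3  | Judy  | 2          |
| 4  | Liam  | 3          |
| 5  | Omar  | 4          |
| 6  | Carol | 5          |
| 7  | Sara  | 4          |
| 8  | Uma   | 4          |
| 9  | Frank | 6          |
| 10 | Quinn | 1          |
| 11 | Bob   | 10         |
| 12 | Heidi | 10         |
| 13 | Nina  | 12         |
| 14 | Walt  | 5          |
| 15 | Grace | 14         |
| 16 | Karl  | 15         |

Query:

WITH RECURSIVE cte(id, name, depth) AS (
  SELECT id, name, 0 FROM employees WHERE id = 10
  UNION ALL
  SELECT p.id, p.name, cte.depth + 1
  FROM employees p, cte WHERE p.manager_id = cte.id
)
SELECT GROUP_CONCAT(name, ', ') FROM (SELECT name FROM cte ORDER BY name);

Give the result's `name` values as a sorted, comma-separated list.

Bob, Heidi, Nina, Quinn

Base: id=10 (Quinn) at depth 0.
Iteration 1: rows with manager_id in {10} -> Bob (id 11, depth 1), Heidi (id 12, depth 1).
Iteration 2: rows with manager_id in {11,12} -> Nina (id 13, depth 2).
Iteration 3: no rows with manager_id in {13}; recursion stops.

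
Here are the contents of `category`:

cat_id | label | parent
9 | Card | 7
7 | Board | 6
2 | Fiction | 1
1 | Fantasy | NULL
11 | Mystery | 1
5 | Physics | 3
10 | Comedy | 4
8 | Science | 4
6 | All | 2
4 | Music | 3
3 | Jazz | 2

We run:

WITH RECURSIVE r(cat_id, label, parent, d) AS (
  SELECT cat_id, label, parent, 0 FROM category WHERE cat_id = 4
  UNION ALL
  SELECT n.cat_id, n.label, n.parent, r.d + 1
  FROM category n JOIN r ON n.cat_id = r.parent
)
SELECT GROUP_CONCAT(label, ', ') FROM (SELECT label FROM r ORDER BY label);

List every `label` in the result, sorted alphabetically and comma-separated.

Fantasy, Fiction, Jazz, Music

Base: cat_id=4 (Music), parent=3, d 0.
Iteration 1: join on cat_id=3 -> Jazz (id 3, parent=2, d 1).
Iteration 2: join on cat_id=2 -> Fiction (id 2, parent=1, d 2).
Iteration 3: join on cat_id=1 -> Fantasy (id 1, parent=NULL, d 3).
Iteration 4: parent is NULL; no match; recursion stops.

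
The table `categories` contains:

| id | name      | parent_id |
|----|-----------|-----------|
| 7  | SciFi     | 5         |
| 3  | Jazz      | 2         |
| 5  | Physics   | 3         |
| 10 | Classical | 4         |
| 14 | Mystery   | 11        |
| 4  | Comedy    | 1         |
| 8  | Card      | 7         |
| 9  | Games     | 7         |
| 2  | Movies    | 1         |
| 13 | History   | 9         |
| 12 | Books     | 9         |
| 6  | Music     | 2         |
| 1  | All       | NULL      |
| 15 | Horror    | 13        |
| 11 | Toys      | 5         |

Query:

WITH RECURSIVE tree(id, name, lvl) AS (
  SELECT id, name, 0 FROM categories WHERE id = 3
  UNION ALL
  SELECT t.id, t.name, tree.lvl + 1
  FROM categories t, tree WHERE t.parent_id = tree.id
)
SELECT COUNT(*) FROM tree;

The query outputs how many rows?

10

Base: id=3 (Jazz) at lvl 0.
Iteration 1: rows with parent_id in {3} -> Physics (id 5, lvl 1).
Iteration 2: rows with parent_id in {5} -> SciFi (id 7, lvl 2), Toys (id 11, lvl 2).
Iteration 3: rows with parent_id in {7,11} -> Card (id 8, lvl 3), Games (id 9, lvl 3), Mystery (id 14, lvl 3).
Iteration 4: rows with parent_id in {8,9,14} -> Books (id 12, lvl 4), History (id 13, lvl 4).
Iteration 5: rows with parent_id in {12,13} -> Horror (id 15, lvl 5).
Iteration 6: no rows with parent_id in {15}; recursion stops.
Total rows emitted: 10.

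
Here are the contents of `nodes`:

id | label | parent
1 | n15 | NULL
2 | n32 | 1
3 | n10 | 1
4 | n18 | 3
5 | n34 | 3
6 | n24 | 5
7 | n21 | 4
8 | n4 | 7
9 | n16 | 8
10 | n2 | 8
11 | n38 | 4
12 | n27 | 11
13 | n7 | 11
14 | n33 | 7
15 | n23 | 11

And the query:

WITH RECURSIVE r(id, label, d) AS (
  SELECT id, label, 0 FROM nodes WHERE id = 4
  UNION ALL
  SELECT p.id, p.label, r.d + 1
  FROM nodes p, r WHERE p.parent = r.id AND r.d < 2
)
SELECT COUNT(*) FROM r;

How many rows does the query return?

Base: id=4 (n18) at d 0.
Iteration 1: rows with parent in {4} -> n21 (id 7, d 1), n38 (id 11, d 1).
Iteration 2: rows with parent in {7,11} -> n4 (id 8, d 2), n27 (id 12, d 2), n7 (id 13, d 2), n33 (id 14, d 2), n23 (id 15, d 2).
Iteration 3: d < 2 fails for all current rows; recursion stops.
Total rows emitted: 8.

8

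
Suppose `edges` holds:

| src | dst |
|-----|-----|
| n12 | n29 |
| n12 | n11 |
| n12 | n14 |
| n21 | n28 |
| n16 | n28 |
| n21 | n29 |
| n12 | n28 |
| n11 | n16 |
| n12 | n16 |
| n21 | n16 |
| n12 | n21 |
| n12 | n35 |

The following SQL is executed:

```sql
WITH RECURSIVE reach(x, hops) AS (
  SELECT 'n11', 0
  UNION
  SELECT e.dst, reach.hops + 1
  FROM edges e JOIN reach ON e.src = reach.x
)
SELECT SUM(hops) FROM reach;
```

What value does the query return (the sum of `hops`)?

3

Base: (n11, hops=0).
Iteration 1: edges from {n11} -> (n16, hops=1).
Iteration 2: edges from {n16} -> (n28, hops=2).
Iteration 3: no outgoing edges from {n28}; recursion stops.
SUM(hops) = 0 + 1 + 2 = 3.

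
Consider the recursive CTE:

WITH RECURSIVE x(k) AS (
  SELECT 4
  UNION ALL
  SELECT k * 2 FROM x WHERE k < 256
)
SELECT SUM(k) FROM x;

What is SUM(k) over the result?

Base: k=4.
Iteration 1: 4 < 256 holds -> k = 4 * 2 = 8.
Iteration 2: 8 < 256 holds -> k = 8 * 2 = 16.
Iteration 3: 16 < 256 holds -> k = 16 * 2 = 32.
Iteration 4: 32 < 256 holds -> k = 32 * 2 = 64.
Iteration 5: 64 < 256 holds -> k = 64 * 2 = 128.
Iteration 6: 128 < 256 holds -> k = 128 * 2 = 256.
Iteration 7: 256 < 256 fails; recursion stops.
SUM(k) = 4 + 8 + 16 + 32 + 64 + 128 + 256 = 508.

508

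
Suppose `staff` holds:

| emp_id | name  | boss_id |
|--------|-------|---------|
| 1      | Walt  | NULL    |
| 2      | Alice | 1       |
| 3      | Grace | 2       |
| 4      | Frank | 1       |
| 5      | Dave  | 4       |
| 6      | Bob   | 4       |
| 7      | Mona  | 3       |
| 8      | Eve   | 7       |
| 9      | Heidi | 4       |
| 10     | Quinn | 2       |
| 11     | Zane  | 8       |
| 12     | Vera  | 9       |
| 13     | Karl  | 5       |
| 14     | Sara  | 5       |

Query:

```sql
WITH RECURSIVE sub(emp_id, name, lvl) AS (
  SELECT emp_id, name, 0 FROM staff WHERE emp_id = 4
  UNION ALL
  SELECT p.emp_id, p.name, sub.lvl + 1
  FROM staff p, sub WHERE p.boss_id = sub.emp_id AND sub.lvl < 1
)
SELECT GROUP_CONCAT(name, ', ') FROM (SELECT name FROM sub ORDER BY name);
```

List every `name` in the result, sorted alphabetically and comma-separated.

Base: emp_id=4 (Frank) at lvl 0.
Iteration 1: rows with boss_id in {4} -> Dave (id 5, lvl 1), Bob (id 6, lvl 1), Heidi (id 9, lvl 1).
Iteration 2: lvl < 1 fails for all current rows; recursion stops.

Bob, Dave, Frank, Heidi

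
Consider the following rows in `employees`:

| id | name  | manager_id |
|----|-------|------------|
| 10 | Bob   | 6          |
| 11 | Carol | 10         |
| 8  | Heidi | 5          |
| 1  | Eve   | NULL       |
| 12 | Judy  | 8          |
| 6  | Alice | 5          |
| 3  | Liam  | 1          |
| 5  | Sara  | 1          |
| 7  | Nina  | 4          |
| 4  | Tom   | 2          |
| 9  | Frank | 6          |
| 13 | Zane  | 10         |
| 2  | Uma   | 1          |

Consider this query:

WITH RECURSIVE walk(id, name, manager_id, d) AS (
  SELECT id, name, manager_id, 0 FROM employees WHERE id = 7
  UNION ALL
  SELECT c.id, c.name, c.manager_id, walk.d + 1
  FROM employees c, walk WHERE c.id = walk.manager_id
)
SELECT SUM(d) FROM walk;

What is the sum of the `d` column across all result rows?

6

Base: id=7 (Nina), manager_id=4, d 0.
Iteration 1: join on id=4 -> Tom (id 4, manager_id=2, d 1).
Iteration 2: join on id=2 -> Uma (id 2, manager_id=1, d 2).
Iteration 3: join on id=1 -> Eve (id 1, manager_id=NULL, d 3).
Iteration 4: manager_id is NULL; no match; recursion stops.
SUM(d) = 0 + 1 + 2 + 3 = 6.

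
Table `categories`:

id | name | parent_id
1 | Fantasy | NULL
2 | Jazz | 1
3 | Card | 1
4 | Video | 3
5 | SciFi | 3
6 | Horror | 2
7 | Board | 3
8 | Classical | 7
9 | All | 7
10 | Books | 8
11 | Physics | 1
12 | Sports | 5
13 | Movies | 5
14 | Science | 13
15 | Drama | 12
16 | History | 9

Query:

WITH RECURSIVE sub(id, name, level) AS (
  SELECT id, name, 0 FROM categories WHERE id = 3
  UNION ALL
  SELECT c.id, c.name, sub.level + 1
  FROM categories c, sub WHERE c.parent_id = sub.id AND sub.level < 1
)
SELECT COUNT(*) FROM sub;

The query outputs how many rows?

4

Base: id=3 (Card) at level 0.
Iteration 1: rows with parent_id in {3} -> Video (id 4, level 1), SciFi (id 5, level 1), Board (id 7, level 1).
Iteration 2: level < 1 fails for all current rows; recursion stops.
Total rows emitted: 4.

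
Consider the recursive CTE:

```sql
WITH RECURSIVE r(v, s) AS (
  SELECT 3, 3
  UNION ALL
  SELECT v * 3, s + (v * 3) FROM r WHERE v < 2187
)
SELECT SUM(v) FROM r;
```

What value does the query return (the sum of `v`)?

Base: v=3, s=3.
Iteration 1: 3 < 2187 holds -> v = 3 * 3 = 9, s = 3 + 9 = 12.
Iteration 2: 9 < 2187 holds -> v = 9 * 3 = 27, s = 12 + 27 = 39.
Iteration 3: 27 < 2187 holds -> v = 27 * 3 = 81, s = 39 + 81 = 120.
Iteration 4: 81 < 2187 holds -> v = 81 * 3 = 243, s = 120 + 243 = 363.
Iteration 5: 243 < 2187 holds -> v = 243 * 3 = 729, s = 363 + 729 = 1092.
Iteration 6: 729 < 2187 holds -> v = 729 * 3 = 2187, s = 1092 + 2187 = 3279.
Iteration 7: 2187 < 2187 fails; recursion stops.
SUM(v) = 3 + 9 + 27 + 81 + 243 + 729 + 2187 = 3279.

3279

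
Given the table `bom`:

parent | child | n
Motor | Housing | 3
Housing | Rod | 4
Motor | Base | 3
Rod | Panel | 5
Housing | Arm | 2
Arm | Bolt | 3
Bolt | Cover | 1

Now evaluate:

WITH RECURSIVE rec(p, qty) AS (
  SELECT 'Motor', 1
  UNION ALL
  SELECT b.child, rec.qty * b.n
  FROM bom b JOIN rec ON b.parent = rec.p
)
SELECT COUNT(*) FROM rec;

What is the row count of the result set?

Base: (Motor, qty=1).
Iteration 1: components of {Motor} -> Base = 1*3 = 3, Housing = 1*3 = 3.
Iteration 2: components of {Base,Housing} -> Arm = 3*2 = 6, Rod = 3*4 = 12.
Iteration 3: components of {Arm,Rod} -> Bolt = 6*3 = 18, Panel = 12*5 = 60.
Iteration 4: components of {Bolt,Panel} -> Cover = 18*1 = 18.
Iteration 5: no further components; recursion stops.
Total rows emitted: 8.

8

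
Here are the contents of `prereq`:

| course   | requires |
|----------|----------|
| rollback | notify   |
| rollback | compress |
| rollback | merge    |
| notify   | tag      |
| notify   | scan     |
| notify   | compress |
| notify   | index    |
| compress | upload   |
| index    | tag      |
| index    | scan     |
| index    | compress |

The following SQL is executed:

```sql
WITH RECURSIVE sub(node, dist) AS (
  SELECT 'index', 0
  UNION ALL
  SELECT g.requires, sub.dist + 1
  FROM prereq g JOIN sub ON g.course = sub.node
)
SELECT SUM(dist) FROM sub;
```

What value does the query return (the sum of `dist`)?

5

Base: (index, dist=0).
Iteration 1: edges from {index} -> (compress, dist=1), (scan, dist=1), (tag, dist=1).
Iteration 2: edges from {compress,scan,tag} -> (upload, dist=2).
Iteration 3: no outgoing edges from {upload}; recursion stops.
SUM(dist) = 0 + 1 + 1 + 1 + 2 = 5.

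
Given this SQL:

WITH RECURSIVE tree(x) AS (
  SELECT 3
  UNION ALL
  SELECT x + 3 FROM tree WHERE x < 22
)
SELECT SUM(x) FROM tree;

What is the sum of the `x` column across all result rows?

Base: x=3.
Iteration 1: 3 < 22 holds -> x = 3 + 3 = 6.
Iteration 2: 6 < 22 holds -> x = 6 + 3 = 9.
Iteration 3: 9 < 22 holds -> x = 9 + 3 = 12.
Iteration 4: 12 < 22 holds -> x = 12 + 3 = 15.
Iteration 5: 15 < 22 holds -> x = 15 + 3 = 18.
Iteration 6: 18 < 22 holds -> x = 18 + 3 = 21.
Iteration 7: 21 < 22 holds -> x = 21 + 3 = 24.
Iteration 8: 24 < 22 fails; recursion stops.
SUM(x) = 3 + 6 + 9 + 12 + 15 + 18 + 21 + 24 = 108.

108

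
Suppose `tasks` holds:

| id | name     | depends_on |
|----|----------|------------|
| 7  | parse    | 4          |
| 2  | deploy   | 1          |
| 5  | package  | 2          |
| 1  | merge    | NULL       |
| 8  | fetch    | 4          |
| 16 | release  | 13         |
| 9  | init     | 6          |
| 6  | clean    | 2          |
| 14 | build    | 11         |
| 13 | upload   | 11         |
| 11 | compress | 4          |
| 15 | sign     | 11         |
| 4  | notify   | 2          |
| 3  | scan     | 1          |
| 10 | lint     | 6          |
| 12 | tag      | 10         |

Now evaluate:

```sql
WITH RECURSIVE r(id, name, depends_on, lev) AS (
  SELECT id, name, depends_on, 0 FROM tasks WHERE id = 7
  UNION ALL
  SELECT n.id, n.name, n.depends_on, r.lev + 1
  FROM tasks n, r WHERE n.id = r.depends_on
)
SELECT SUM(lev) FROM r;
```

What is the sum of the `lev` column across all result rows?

6

Base: id=7 (parse), depends_on=4, lev 0.
Iteration 1: join on id=4 -> notify (id 4, depends_on=2, lev 1).
Iteration 2: join on id=2 -> deploy (id 2, depends_on=1, lev 2).
Iteration 3: join on id=1 -> merge (id 1, depends_on=NULL, lev 3).
Iteration 4: depends_on is NULL; no match; recursion stops.
SUM(lev) = 0 + 1 + 2 + 3 = 6.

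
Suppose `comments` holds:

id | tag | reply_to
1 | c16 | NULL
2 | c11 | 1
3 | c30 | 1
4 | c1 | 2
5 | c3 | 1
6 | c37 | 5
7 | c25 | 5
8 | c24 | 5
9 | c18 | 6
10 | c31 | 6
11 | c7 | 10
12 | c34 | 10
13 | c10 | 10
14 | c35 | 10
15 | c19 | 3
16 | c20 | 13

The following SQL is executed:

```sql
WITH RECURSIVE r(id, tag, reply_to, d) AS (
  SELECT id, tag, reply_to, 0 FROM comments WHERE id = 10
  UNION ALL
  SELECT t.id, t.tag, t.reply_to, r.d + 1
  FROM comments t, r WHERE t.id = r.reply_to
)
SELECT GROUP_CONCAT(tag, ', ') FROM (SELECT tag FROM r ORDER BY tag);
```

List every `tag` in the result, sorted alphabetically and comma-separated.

Base: id=10 (c31), reply_to=6, d 0.
Iteration 1: join on id=6 -> c37 (id 6, reply_to=5, d 1).
Iteration 2: join on id=5 -> c3 (id 5, reply_to=1, d 2).
Iteration 3: join on id=1 -> c16 (id 1, reply_to=NULL, d 3).
Iteration 4: reply_to is NULL; no match; recursion stops.

c16, c3, c31, c37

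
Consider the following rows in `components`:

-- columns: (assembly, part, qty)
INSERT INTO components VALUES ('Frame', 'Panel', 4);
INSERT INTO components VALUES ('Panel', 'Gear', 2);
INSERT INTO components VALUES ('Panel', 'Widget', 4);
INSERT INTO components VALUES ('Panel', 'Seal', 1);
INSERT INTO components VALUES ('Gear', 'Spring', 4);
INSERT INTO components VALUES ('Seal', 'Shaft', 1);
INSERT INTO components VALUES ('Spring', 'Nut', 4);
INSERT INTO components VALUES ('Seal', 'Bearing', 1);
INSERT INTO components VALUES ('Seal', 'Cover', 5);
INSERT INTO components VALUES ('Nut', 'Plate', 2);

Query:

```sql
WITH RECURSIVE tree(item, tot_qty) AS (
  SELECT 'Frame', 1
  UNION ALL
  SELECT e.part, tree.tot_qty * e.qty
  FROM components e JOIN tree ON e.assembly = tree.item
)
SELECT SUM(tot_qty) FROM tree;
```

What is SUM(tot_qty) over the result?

477

Base: (Frame, tot_qty=1).
Iteration 1: components of {Frame} -> Panel = 1*4 = 4.
Iteration 2: components of {Panel} -> Gear = 4*2 = 8, Seal = 4*1 = 4, Widget = 4*4 = 16.
Iteration 3: components of {Gear,Seal,Widget} -> Bearing = 4*1 = 4, Cover = 4*5 = 20, Shaft = 4*1 = 4, Spring = 8*4 = 32.
Iteration 4: components of {Bearing,Cover,Shaft,Spring} -> Nut = 32*4 = 128.
Iteration 5: components of {Nut} -> Plate = 128*2 = 256.
Iteration 6: no further components; recursion stops.
SUM(tot_qty) = 1 + 4 + 8 + 16 + 4 + 32 + 4 + 4 + 20 + 128 + 256 = 477.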